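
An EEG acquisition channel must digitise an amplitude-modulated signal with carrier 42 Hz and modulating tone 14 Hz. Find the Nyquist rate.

112 Hz

AM sidebands sit at fc ± fm = 28 Hz and 56 Hz.
Highest-frequency component: 56 Hz.
Nyquist rate = 2 × 56 Hz = 112 Hz.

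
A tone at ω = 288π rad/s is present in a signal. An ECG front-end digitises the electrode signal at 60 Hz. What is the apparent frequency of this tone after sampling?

24 Hz

ω = 288π rad/s → f = ω/(2π) = 144 Hz.
144 Hz mod fs = 24 Hz.
24 Hz ≤ fs/2 = 30 Hz, appears at 24 Hz.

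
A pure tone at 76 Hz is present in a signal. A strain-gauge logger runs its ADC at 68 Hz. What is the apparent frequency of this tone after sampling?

8 Hz

76 Hz mod fs = 8 Hz.
8 Hz ≤ fs/2 = 34 Hz, appears at 8 Hz.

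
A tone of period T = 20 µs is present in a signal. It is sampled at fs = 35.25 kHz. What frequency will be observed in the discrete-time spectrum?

14.75 kHz

T = 20 µs → f = 1/T = 50 kHz.
50 kHz mod fs = 14.75 kHz.
14.75 kHz ≤ fs/2 = 17.625 kHz, appears at 14.75 kHz.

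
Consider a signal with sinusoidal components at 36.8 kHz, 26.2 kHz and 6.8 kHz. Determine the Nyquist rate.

73.6 kHz

Highest-frequency component: 36.8 kHz.
Nyquist rate = 2 × 36.8 kHz = 73.6 kHz.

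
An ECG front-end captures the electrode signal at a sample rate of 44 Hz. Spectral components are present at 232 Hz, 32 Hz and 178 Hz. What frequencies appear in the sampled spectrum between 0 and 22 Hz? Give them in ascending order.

fs/2 = 22 Hz.
232 Hz mod fs = 12 Hz.
12 Hz ≤ fs/2 = 22 Hz, appears at 12 Hz.
32 Hz > fs/2 = 22 Hz, folds to fs − 32 Hz = 12 Hz.
178 Hz mod fs = 2 Hz.
2 Hz ≤ fs/2 = 22 Hz, appears at 2 Hz.
Distinct values: {2 Hz, 12 Hz}.

2 Hz, 12 Hz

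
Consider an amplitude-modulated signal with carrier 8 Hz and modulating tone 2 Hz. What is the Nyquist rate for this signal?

20 Hz

AM sidebands sit at fc ± fm = 6 Hz and 10 Hz.
Highest-frequency component: 10 Hz.
Nyquist rate = 2 × 10 Hz = 20 Hz.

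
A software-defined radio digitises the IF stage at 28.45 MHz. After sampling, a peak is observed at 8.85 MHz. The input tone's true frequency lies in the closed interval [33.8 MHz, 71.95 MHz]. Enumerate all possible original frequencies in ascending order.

Frequencies that alias to 8.85 MHz are k·fs ± 8.85 MHz for integer k ≥ 0.
k=0: 8.85 MHz.
k=1: 19.6 MHz, 37.3 MHz.
k=2: 48.05 MHz, 65.75 MHz.
k=3: 76.5 MHz, 94.2 MHz.
Within [33.8 MHz, 71.95 MHz]: 37.3 MHz, 48.05 MHz, 65.75 MHz.

37.3 MHz, 48.05 MHz, 65.75 MHz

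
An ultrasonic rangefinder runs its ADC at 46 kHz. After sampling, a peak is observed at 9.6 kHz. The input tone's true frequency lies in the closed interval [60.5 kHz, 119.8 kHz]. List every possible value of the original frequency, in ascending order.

Frequencies that alias to 9.6 kHz are k·fs ± 9.6 kHz for integer k ≥ 0.
k=0: 9.6 kHz.
k=1: 36.4 kHz, 55.6 kHz.
k=2: 82.4 kHz, 101.6 kHz.
k=3: 128.4 kHz, 147.6 kHz.
Within [60.5 kHz, 119.8 kHz]: 82.4 kHz, 101.6 kHz.

82.4 kHz, 101.6 kHz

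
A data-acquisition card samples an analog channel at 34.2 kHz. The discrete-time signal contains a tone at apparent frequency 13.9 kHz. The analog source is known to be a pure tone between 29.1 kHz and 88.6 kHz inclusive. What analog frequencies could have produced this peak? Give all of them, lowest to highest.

48.1 kHz, 54.5 kHz, 82.3 kHz

Frequencies that alias to 13.9 kHz are k·fs ± 13.9 kHz for integer k ≥ 0.
k=0: 13.9 kHz.
k=1: 20.3 kHz, 48.1 kHz.
k=2: 54.5 kHz, 82.3 kHz.
k=3: 88.7 kHz, 116.5 kHz.
Within [29.1 kHz, 88.6 kHz]: 48.1 kHz, 54.5 kHz, 82.3 kHz.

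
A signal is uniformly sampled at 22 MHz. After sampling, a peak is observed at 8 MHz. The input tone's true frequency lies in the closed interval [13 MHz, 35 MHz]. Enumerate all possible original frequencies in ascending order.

Frequencies that alias to 8 MHz are k·fs ± 8 MHz for integer k ≥ 0.
k=0: 8 MHz.
k=1: 14 MHz, 30 MHz.
k=2: 36 MHz, 52 MHz.
Within [13 MHz, 35 MHz]: 14 MHz, 30 MHz.

14 MHz, 30 MHz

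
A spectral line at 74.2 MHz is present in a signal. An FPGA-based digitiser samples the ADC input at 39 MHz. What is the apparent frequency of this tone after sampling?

3.8 MHz

74.2 MHz mod fs = 35.2 MHz.
35.2 MHz > fs/2 = 19.5 MHz, folds to fs − 35.2 MHz = 3.8 MHz.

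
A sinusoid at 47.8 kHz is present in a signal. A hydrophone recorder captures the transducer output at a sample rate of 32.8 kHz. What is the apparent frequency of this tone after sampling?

47.8 kHz mod fs = 15 kHz.
15 kHz ≤ fs/2 = 16.4 kHz, appears at 15 kHz.

15 kHz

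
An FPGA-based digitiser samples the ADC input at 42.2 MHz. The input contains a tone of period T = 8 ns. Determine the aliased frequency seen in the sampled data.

T = 8 ns → f = 1/T = 125 MHz.
125 MHz mod fs = 40.6 MHz.
40.6 MHz > fs/2 = 21.1 MHz, folds to fs − 40.6 MHz = 1.6 MHz.

1.6 MHz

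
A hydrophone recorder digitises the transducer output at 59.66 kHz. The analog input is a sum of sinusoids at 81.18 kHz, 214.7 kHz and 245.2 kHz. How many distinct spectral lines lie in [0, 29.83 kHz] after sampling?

fs/2 = 29.83 kHz.
81.18 kHz mod fs = 21.52 kHz.
21.52 kHz ≤ fs/2 = 29.83 kHz, appears at 21.52 kHz.
214.7 kHz mod fs = 35.72 kHz.
35.72 kHz > fs/2 = 29.83 kHz, folds to fs − 35.72 kHz = 23.94 kHz.
245.2 kHz mod fs = 6.56 kHz.
6.56 kHz ≤ fs/2 = 29.83 kHz, appears at 6.56 kHz.
Distinct values: {6.56 kHz, 21.52 kHz, 23.94 kHz} → 3.

3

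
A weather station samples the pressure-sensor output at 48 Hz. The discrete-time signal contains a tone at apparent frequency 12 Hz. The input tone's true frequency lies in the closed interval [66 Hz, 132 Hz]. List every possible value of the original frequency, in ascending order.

Frequencies that alias to 12 Hz are k·fs ± 12 Hz for integer k ≥ 0.
k=0: 12 Hz.
k=1: 36 Hz, 60 Hz.
k=2: 84 Hz, 108 Hz.
k=3: 132 Hz, 156 Hz.
k=4: 180 Hz, 204 Hz.
Within [66 Hz, 132 Hz]: 84 Hz, 108 Hz, 132 Hz.

84 Hz, 108 Hz, 132 Hz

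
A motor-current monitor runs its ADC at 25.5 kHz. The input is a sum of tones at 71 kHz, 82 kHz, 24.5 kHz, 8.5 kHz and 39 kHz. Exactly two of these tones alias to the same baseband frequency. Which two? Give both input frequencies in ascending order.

71 kHz, 82 kHz

fs/2 = 12.75 kHz.
71 kHz mod fs = 20 kHz.
20 kHz > fs/2 = 12.75 kHz, folds to fs − 20 kHz = 5.5 kHz.
82 kHz mod fs = 5.5 kHz.
5.5 kHz ≤ fs/2 = 12.75 kHz, appears at 5.5 kHz.
24.5 kHz > fs/2 = 12.75 kHz, folds to fs − 24.5 kHz = 1 kHz.
8.5 kHz ≤ fs/2 = 12.75 kHz, passes unchanged.
39 kHz mod fs = 13.5 kHz.
13.5 kHz > fs/2 = 12.75 kHz, folds to fs − 13.5 kHz = 12 kHz.
71 kHz and 82 kHz both map to 5.5 kHz.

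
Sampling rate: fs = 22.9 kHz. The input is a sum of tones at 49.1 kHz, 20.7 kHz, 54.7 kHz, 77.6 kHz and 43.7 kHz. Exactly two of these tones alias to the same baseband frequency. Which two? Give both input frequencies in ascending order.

54.7 kHz, 77.6 kHz

fs/2 = 11.45 kHz.
49.1 kHz mod fs = 3.3 kHz.
3.3 kHz ≤ fs/2 = 11.45 kHz, appears at 3.3 kHz.
20.7 kHz > fs/2 = 11.45 kHz, folds to fs − 20.7 kHz = 2.2 kHz.
54.7 kHz mod fs = 8.9 kHz.
8.9 kHz ≤ fs/2 = 11.45 kHz, appears at 8.9 kHz.
77.6 kHz mod fs = 8.9 kHz.
8.9 kHz ≤ fs/2 = 11.45 kHz, appears at 8.9 kHz.
43.7 kHz mod fs = 20.8 kHz.
20.8 kHz > fs/2 = 11.45 kHz, folds to fs − 20.8 kHz = 2.1 kHz.
54.7 kHz and 77.6 kHz both map to 8.9 kHz.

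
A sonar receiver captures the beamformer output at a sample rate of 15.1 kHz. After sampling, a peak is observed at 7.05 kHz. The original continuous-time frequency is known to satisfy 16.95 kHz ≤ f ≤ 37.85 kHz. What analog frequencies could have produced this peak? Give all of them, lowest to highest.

Frequencies that alias to 7.05 kHz are k·fs ± 7.05 kHz for integer k ≥ 0.
k=0: 7.05 kHz.
k=1: 8.05 kHz, 22.15 kHz.
k=2: 23.15 kHz, 37.25 kHz.
k=3: 38.25 kHz, 52.35 kHz.
Within [16.95 kHz, 37.85 kHz]: 22.15 kHz, 23.15 kHz, 37.25 kHz.

22.15 kHz, 23.15 kHz, 37.25 kHz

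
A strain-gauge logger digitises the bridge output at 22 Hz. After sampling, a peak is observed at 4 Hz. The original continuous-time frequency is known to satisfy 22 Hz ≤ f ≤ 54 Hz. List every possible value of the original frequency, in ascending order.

26 Hz, 40 Hz, 48 Hz

Frequencies that alias to 4 Hz are k·fs ± 4 Hz for integer k ≥ 0.
k=0: 4 Hz.
k=1: 18 Hz, 26 Hz.
k=2: 40 Hz, 48 Hz.
k=3: 62 Hz, 70 Hz.
Within [22 Hz, 54 Hz]: 26 Hz, 40 Hz, 48 Hz.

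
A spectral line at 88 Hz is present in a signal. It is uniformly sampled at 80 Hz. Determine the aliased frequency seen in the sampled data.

8 Hz

88 Hz mod fs = 8 Hz.
8 Hz ≤ fs/2 = 40 Hz, appears at 8 Hz.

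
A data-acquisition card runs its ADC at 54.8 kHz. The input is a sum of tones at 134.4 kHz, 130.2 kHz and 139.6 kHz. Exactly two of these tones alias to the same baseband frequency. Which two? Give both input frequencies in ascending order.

134.4 kHz, 139.6 kHz

fs/2 = 27.4 kHz.
134.4 kHz mod fs = 24.8 kHz.
24.8 kHz ≤ fs/2 = 27.4 kHz, appears at 24.8 kHz.
130.2 kHz mod fs = 20.6 kHz.
20.6 kHz ≤ fs/2 = 27.4 kHz, appears at 20.6 kHz.
139.6 kHz mod fs = 30 kHz.
30 kHz > fs/2 = 27.4 kHz, folds to fs − 30 kHz = 24.8 kHz.
134.4 kHz and 139.6 kHz both map to 24.8 kHz.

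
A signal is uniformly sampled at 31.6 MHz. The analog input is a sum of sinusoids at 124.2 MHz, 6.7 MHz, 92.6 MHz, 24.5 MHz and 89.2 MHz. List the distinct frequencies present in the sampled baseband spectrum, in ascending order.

fs/2 = 15.8 MHz.
124.2 MHz mod fs = 29.4 MHz.
29.4 MHz > fs/2 = 15.8 MHz, folds to fs − 29.4 MHz = 2.2 MHz.
6.7 MHz ≤ fs/2 = 15.8 MHz, passes unchanged.
92.6 MHz mod fs = 29.4 MHz.
29.4 MHz > fs/2 = 15.8 MHz, folds to fs − 29.4 MHz = 2.2 MHz.
24.5 MHz > fs/2 = 15.8 MHz, folds to fs − 24.5 MHz = 7.1 MHz.
89.2 MHz mod fs = 26 MHz.
26 MHz > fs/2 = 15.8 MHz, folds to fs − 26 MHz = 5.6 MHz.
Distinct values: {2.2 MHz, 5.6 MHz, 6.7 MHz, 7.1 MHz}.

2.2 MHz, 5.6 MHz, 6.7 MHz, 7.1 MHz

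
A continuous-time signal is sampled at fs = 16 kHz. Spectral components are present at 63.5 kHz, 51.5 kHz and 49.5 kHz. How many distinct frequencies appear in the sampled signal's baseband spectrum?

fs/2 = 8 kHz.
63.5 kHz mod fs = 15.5 kHz.
15.5 kHz > fs/2 = 8 kHz, folds to fs − 15.5 kHz = 0.5 kHz.
51.5 kHz mod fs = 3.5 kHz.
3.5 kHz ≤ fs/2 = 8 kHz, appears at 3.5 kHz.
49.5 kHz mod fs = 1.5 kHz.
1.5 kHz ≤ fs/2 = 8 kHz, appears at 1.5 kHz.
Distinct values: {0.5 kHz, 1.5 kHz, 3.5 kHz} → 3.

3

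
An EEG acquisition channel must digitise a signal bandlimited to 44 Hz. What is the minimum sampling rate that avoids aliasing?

Nyquist rate = 2 × 44 Hz = 88 Hz.

88 Hz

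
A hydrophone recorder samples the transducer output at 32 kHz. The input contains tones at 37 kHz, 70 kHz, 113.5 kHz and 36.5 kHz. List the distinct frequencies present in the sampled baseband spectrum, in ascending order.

fs/2 = 16 kHz.
37 kHz mod fs = 5 kHz.
5 kHz ≤ fs/2 = 16 kHz, appears at 5 kHz.
70 kHz mod fs = 6 kHz.
6 kHz ≤ fs/2 = 16 kHz, appears at 6 kHz.
113.5 kHz mod fs = 17.5 kHz.
17.5 kHz > fs/2 = 16 kHz, folds to fs − 17.5 kHz = 14.5 kHz.
36.5 kHz mod fs = 4.5 kHz.
4.5 kHz ≤ fs/2 = 16 kHz, appears at 4.5 kHz.
Distinct values: {4.5 kHz, 5 kHz, 6 kHz, 14.5 kHz}.

4.5 kHz, 5 kHz, 6 kHz, 14.5 kHz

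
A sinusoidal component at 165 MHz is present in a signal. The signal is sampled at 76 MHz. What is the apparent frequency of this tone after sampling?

13 MHz

165 MHz mod fs = 13 MHz.
13 MHz ≤ fs/2 = 38 MHz, appears at 13 MHz.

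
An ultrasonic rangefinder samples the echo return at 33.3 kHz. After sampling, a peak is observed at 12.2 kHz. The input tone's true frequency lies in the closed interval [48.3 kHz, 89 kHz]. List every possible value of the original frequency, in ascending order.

54.4 kHz, 78.8 kHz, 87.7 kHz

Frequencies that alias to 12.2 kHz are k·fs ± 12.2 kHz for integer k ≥ 0.
k=0: 12.2 kHz.
k=1: 21.1 kHz, 45.5 kHz.
k=2: 54.4 kHz, 78.8 kHz.
k=3: 87.7 kHz, 112.1 kHz.
k=4: 121 kHz, 145.4 kHz.
Within [48.3 kHz, 89 kHz]: 54.4 kHz, 78.8 kHz, 87.7 kHz.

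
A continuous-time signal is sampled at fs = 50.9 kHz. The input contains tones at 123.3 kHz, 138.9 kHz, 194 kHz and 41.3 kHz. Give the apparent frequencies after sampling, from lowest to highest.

fs/2 = 25.45 kHz.
123.3 kHz mod fs = 21.5 kHz.
21.5 kHz ≤ fs/2 = 25.45 kHz, appears at 21.5 kHz.
138.9 kHz mod fs = 37.1 kHz.
37.1 kHz > fs/2 = 25.45 kHz, folds to fs − 37.1 kHz = 13.8 kHz.
194 kHz mod fs = 41.3 kHz.
41.3 kHz > fs/2 = 25.45 kHz, folds to fs − 41.3 kHz = 9.6 kHz.
41.3 kHz > fs/2 = 25.45 kHz, folds to fs − 41.3 kHz = 9.6 kHz.
Distinct values: {9.6 kHz, 13.8 kHz, 21.5 kHz}.

9.6 kHz, 13.8 kHz, 21.5 kHz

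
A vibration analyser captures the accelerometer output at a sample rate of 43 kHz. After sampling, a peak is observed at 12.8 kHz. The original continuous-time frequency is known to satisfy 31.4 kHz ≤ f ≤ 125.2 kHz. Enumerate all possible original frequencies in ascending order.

Frequencies that alias to 12.8 kHz are k·fs ± 12.8 kHz for integer k ≥ 0.
k=0: 12.8 kHz.
k=1: 30.2 kHz, 55.8 kHz.
k=2: 73.2 kHz, 98.8 kHz.
k=3: 116.2 kHz, 141.8 kHz.
k=4: 159.2 kHz, 184.8 kHz.
Within [31.4 kHz, 125.2 kHz]: 55.8 kHz, 73.2 kHz, 98.8 kHz, 116.2 kHz.

55.8 kHz, 73.2 kHz, 98.8 kHz, 116.2 kHz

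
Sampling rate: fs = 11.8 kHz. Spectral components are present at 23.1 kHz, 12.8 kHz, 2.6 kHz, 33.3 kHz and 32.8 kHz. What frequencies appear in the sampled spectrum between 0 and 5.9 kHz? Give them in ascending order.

0.5 kHz, 1 kHz, 2.1 kHz, 2.6 kHz

fs/2 = 5.9 kHz.
23.1 kHz mod fs = 11.3 kHz.
11.3 kHz > fs/2 = 5.9 kHz, folds to fs − 11.3 kHz = 0.5 kHz.
12.8 kHz mod fs = 1 kHz.
1 kHz ≤ fs/2 = 5.9 kHz, appears at 1 kHz.
2.6 kHz ≤ fs/2 = 5.9 kHz, passes unchanged.
33.3 kHz mod fs = 9.7 kHz.
9.7 kHz > fs/2 = 5.9 kHz, folds to fs − 9.7 kHz = 2.1 kHz.
32.8 kHz mod fs = 9.2 kHz.
9.2 kHz > fs/2 = 5.9 kHz, folds to fs − 9.2 kHz = 2.6 kHz.
Distinct values: {0.5 kHz, 1 kHz, 2.1 kHz, 2.6 kHz}.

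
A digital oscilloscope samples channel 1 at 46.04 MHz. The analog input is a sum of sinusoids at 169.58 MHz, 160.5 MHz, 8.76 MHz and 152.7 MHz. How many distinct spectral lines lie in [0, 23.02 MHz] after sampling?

3

fs/2 = 23.02 MHz.
169.58 MHz mod fs = 31.46 MHz.
31.46 MHz > fs/2 = 23.02 MHz, folds to fs − 31.46 MHz = 14.58 MHz.
160.5 MHz mod fs = 22.38 MHz.
22.38 MHz ≤ fs/2 = 23.02 MHz, appears at 22.38 MHz.
8.76 MHz ≤ fs/2 = 23.02 MHz, passes unchanged.
152.7 MHz mod fs = 14.58 MHz.
14.58 MHz ≤ fs/2 = 23.02 MHz, appears at 14.58 MHz.
Distinct values: {8.76 MHz, 14.58 MHz, 22.38 MHz} → 3.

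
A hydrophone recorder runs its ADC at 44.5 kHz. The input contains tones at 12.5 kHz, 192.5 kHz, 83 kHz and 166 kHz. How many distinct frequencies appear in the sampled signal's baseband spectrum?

4

fs/2 = 22.25 kHz.
12.5 kHz ≤ fs/2 = 22.25 kHz, passes unchanged.
192.5 kHz mod fs = 14.5 kHz.
14.5 kHz ≤ fs/2 = 22.25 kHz, appears at 14.5 kHz.
83 kHz mod fs = 38.5 kHz.
38.5 kHz > fs/2 = 22.25 kHz, folds to fs − 38.5 kHz = 6 kHz.
166 kHz mod fs = 32.5 kHz.
32.5 kHz > fs/2 = 22.25 kHz, folds to fs − 32.5 kHz = 12 kHz.
Distinct values: {6 kHz, 12 kHz, 12.5 kHz, 14.5 kHz} → 4.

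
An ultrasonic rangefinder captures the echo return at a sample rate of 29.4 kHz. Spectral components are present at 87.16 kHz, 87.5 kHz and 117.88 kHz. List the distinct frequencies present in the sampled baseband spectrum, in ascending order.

0.28 kHz, 0.7 kHz, 1.04 kHz

fs/2 = 14.7 kHz.
87.16 kHz mod fs = 28.36 kHz.
28.36 kHz > fs/2 = 14.7 kHz, folds to fs − 28.36 kHz = 1.04 kHz.
87.5 kHz mod fs = 28.7 kHz.
28.7 kHz > fs/2 = 14.7 kHz, folds to fs − 28.7 kHz = 0.7 kHz.
117.88 kHz mod fs = 0.28 kHz.
0.28 kHz ≤ fs/2 = 14.7 kHz, appears at 0.28 kHz.
Distinct values: {0.28 kHz, 0.7 kHz, 1.04 kHz}.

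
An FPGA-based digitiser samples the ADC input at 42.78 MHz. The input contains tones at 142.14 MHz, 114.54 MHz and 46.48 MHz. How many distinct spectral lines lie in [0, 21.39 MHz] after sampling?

2

fs/2 = 21.39 MHz.
142.14 MHz mod fs = 13.8 MHz.
13.8 MHz ≤ fs/2 = 21.39 MHz, appears at 13.8 MHz.
114.54 MHz mod fs = 28.98 MHz.
28.98 MHz > fs/2 = 21.39 MHz, folds to fs − 28.98 MHz = 13.8 MHz.
46.48 MHz mod fs = 3.7 MHz.
3.7 MHz ≤ fs/2 = 21.39 MHz, appears at 3.7 MHz.
Distinct values: {3.7 MHz, 13.8 MHz} → 2.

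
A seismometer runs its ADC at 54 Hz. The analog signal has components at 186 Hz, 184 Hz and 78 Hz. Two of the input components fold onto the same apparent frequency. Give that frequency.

fs/2 = 27 Hz.
186 Hz mod fs = 24 Hz.
24 Hz ≤ fs/2 = 27 Hz, appears at 24 Hz.
184 Hz mod fs = 22 Hz.
22 Hz ≤ fs/2 = 27 Hz, appears at 22 Hz.
78 Hz mod fs = 24 Hz.
24 Hz ≤ fs/2 = 27 Hz, appears at 24 Hz.
78 Hz and 186 Hz both map to 24 Hz.

24 Hz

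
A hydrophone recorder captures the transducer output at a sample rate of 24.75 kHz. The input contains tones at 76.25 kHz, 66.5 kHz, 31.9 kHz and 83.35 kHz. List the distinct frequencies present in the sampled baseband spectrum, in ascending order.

2 kHz, 7.15 kHz, 7.75 kHz, 9.1 kHz

fs/2 = 12.375 kHz.
76.25 kHz mod fs = 2 kHz.
2 kHz ≤ fs/2 = 12.375 kHz, appears at 2 kHz.
66.5 kHz mod fs = 17 kHz.
17 kHz > fs/2 = 12.375 kHz, folds to fs − 17 kHz = 7.75 kHz.
31.9 kHz mod fs = 7.15 kHz.
7.15 kHz ≤ fs/2 = 12.375 kHz, appears at 7.15 kHz.
83.35 kHz mod fs = 9.1 kHz.
9.1 kHz ≤ fs/2 = 12.375 kHz, appears at 9.1 kHz.
Distinct values: {2 kHz, 7.15 kHz, 7.75 kHz, 9.1 kHz}.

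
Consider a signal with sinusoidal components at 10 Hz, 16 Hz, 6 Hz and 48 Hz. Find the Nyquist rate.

96 Hz

Highest-frequency component: 48 Hz.
Nyquist rate = 2 × 48 Hz = 96 Hz.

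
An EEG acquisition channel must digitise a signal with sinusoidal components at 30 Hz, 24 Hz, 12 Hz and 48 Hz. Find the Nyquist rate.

96 Hz

Highest-frequency component: 48 Hz.
Nyquist rate = 2 × 48 Hz = 96 Hz.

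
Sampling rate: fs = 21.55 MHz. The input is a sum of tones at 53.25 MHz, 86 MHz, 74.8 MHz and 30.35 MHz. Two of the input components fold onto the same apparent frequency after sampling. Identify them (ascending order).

53.25 MHz, 74.8 MHz

fs/2 = 10.775 MHz.
53.25 MHz mod fs = 10.15 MHz.
10.15 MHz ≤ fs/2 = 10.775 MHz, appears at 10.15 MHz.
86 MHz mod fs = 21.35 MHz.
21.35 MHz > fs/2 = 10.775 MHz, folds to fs − 21.35 MHz = 0.2 MHz.
74.8 MHz mod fs = 10.15 MHz.
10.15 MHz ≤ fs/2 = 10.775 MHz, appears at 10.15 MHz.
30.35 MHz mod fs = 8.8 MHz.
8.8 MHz ≤ fs/2 = 10.775 MHz, appears at 8.8 MHz.
53.25 MHz and 74.8 MHz both map to 10.15 MHz.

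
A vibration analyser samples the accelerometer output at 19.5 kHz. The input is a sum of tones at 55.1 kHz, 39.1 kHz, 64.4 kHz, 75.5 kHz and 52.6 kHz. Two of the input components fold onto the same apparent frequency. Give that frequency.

fs/2 = 9.75 kHz.
55.1 kHz mod fs = 16.1 kHz.
16.1 kHz > fs/2 = 9.75 kHz, folds to fs − 16.1 kHz = 3.4 kHz.
39.1 kHz mod fs = 0.1 kHz.
0.1 kHz ≤ fs/2 = 9.75 kHz, appears at 0.1 kHz.
64.4 kHz mod fs = 5.9 kHz.
5.9 kHz ≤ fs/2 = 9.75 kHz, appears at 5.9 kHz.
75.5 kHz mod fs = 17 kHz.
17 kHz > fs/2 = 9.75 kHz, folds to fs − 17 kHz = 2.5 kHz.
52.6 kHz mod fs = 13.6 kHz.
13.6 kHz > fs/2 = 9.75 kHz, folds to fs − 13.6 kHz = 5.9 kHz.
52.6 kHz and 64.4 kHz both map to 5.9 kHz.

5.9 kHz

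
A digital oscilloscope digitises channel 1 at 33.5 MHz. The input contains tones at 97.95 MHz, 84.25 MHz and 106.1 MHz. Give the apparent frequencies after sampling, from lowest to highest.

fs/2 = 16.75 MHz.
97.95 MHz mod fs = 30.95 MHz.
30.95 MHz > fs/2 = 16.75 MHz, folds to fs − 30.95 MHz = 2.55 MHz.
84.25 MHz mod fs = 17.25 MHz.
17.25 MHz > fs/2 = 16.75 MHz, folds to fs − 17.25 MHz = 16.25 MHz.
106.1 MHz mod fs = 5.6 MHz.
5.6 MHz ≤ fs/2 = 16.75 MHz, appears at 5.6 MHz.
Distinct values: {2.55 MHz, 5.6 MHz, 16.25 MHz}.

2.55 MHz, 5.6 MHz, 16.25 MHz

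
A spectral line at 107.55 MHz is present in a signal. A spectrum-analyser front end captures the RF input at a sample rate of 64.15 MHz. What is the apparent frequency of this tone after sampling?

20.75 MHz

107.55 MHz mod fs = 43.4 MHz.
43.4 MHz > fs/2 = 32.075 MHz, folds to fs − 43.4 MHz = 20.75 MHz.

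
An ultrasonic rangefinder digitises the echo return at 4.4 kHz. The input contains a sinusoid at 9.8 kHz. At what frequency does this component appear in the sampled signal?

1 kHz

9.8 kHz mod fs = 1 kHz.
1 kHz ≤ fs/2 = 2.2 kHz, appears at 1 kHz.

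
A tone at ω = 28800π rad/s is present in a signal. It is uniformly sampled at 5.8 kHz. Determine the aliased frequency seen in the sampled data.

ω = 28800π rad/s → f = ω/(2π) = 14400 Hz = 14.4 kHz.
14.4 kHz mod fs = 2.8 kHz.
2.8 kHz ≤ fs/2 = 2.9 kHz, appears at 2.8 kHz.

2.8 kHz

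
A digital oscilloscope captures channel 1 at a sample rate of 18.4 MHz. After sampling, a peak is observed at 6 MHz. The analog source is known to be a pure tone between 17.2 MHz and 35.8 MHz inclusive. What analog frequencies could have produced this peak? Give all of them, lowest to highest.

Frequencies that alias to 6 MHz are k·fs ± 6 MHz for integer k ≥ 0.
k=0: 6 MHz.
k=1: 12.4 MHz, 24.4 MHz.
k=2: 30.8 MHz, 42.8 MHz.
k=3: 49.2 MHz, 61.2 MHz.
Within [17.2 MHz, 35.8 MHz]: 24.4 MHz, 30.8 MHz.

24.4 MHz, 30.8 MHz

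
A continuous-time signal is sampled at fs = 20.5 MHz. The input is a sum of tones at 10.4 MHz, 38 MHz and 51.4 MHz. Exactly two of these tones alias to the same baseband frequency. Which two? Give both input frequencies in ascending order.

10.4 MHz, 51.4 MHz

fs/2 = 10.25 MHz.
10.4 MHz > fs/2 = 10.25 MHz, folds to fs − 10.4 MHz = 10.1 MHz.
38 MHz mod fs = 17.5 MHz.
17.5 MHz > fs/2 = 10.25 MHz, folds to fs − 17.5 MHz = 3 MHz.
51.4 MHz mod fs = 10.4 MHz.
10.4 MHz > fs/2 = 10.25 MHz, folds to fs − 10.4 MHz = 10.1 MHz.
10.4 MHz and 51.4 MHz both map to 10.1 MHz.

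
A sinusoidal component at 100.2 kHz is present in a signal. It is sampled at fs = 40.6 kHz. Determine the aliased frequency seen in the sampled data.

100.2 kHz mod fs = 19 kHz.
19 kHz ≤ fs/2 = 20.3 kHz, appears at 19 kHz.

19 kHz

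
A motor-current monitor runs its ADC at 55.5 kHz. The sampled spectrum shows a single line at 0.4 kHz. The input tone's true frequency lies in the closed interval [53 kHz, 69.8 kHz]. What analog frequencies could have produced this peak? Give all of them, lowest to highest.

55.1 kHz, 55.9 kHz

Frequencies that alias to 0.4 kHz are k·fs ± 0.4 kHz for integer k ≥ 0.
k=0: 0.4 kHz.
k=1: 55.1 kHz, 55.9 kHz.
k=2: 110.6 kHz, 111.4 kHz.
Within [53 kHz, 69.8 kHz]: 55.1 kHz, 55.9 kHz.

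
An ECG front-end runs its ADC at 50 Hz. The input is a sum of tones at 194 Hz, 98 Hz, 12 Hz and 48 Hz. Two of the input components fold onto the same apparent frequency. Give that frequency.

2 Hz

fs/2 = 25 Hz.
194 Hz mod fs = 44 Hz.
44 Hz > fs/2 = 25 Hz, folds to fs − 44 Hz = 6 Hz.
98 Hz mod fs = 48 Hz.
48 Hz > fs/2 = 25 Hz, folds to fs − 48 Hz = 2 Hz.
12 Hz ≤ fs/2 = 25 Hz, passes unchanged.
48 Hz > fs/2 = 25 Hz, folds to fs − 48 Hz = 2 Hz.
48 Hz and 98 Hz both map to 2 Hz.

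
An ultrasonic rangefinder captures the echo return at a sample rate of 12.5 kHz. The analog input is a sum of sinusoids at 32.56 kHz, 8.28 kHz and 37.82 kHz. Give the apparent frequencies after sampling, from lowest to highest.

fs/2 = 6.25 kHz.
32.56 kHz mod fs = 7.56 kHz.
7.56 kHz > fs/2 = 6.25 kHz, folds to fs − 7.56 kHz = 4.94 kHz.
8.28 kHz > fs/2 = 6.25 kHz, folds to fs − 8.28 kHz = 4.22 kHz.
37.82 kHz mod fs = 0.32 kHz.
0.32 kHz ≤ fs/2 = 6.25 kHz, appears at 0.32 kHz.
Distinct values: {0.32 kHz, 4.22 kHz, 4.94 kHz}.

0.32 kHz, 4.22 kHz, 4.94 kHz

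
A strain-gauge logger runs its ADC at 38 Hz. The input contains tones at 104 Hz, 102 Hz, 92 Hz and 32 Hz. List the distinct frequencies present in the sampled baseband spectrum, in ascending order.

6 Hz, 10 Hz, 12 Hz, 16 Hz

fs/2 = 19 Hz.
104 Hz mod fs = 28 Hz.
28 Hz > fs/2 = 19 Hz, folds to fs − 28 Hz = 10 Hz.
102 Hz mod fs = 26 Hz.
26 Hz > fs/2 = 19 Hz, folds to fs − 26 Hz = 12 Hz.
92 Hz mod fs = 16 Hz.
16 Hz ≤ fs/2 = 19 Hz, appears at 16 Hz.
32 Hz > fs/2 = 19 Hz, folds to fs − 32 Hz = 6 Hz.
Distinct values: {6 Hz, 10 Hz, 12 Hz, 16 Hz}.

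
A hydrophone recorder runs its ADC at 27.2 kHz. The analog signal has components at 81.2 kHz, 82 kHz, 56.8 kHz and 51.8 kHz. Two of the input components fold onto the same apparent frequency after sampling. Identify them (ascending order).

81.2 kHz, 82 kHz

fs/2 = 13.6 kHz.
81.2 kHz mod fs = 26.8 kHz.
26.8 kHz > fs/2 = 13.6 kHz, folds to fs − 26.8 kHz = 0.4 kHz.
82 kHz mod fs = 0.4 kHz.
0.4 kHz ≤ fs/2 = 13.6 kHz, appears at 0.4 kHz.
56.8 kHz mod fs = 2.4 kHz.
2.4 kHz ≤ fs/2 = 13.6 kHz, appears at 2.4 kHz.
51.8 kHz mod fs = 24.6 kHz.
24.6 kHz > fs/2 = 13.6 kHz, folds to fs − 24.6 kHz = 2.6 kHz.
81.2 kHz and 82 kHz both map to 0.4 kHz.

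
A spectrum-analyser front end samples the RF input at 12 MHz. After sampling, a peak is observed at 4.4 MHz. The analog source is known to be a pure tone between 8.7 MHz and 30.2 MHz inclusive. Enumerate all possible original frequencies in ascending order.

16.4 MHz, 19.6 MHz, 28.4 MHz

Frequencies that alias to 4.4 MHz are k·fs ± 4.4 MHz for integer k ≥ 0.
k=0: 4.4 MHz.
k=1: 7.6 MHz, 16.4 MHz.
k=2: 19.6 MHz, 28.4 MHz.
k=3: 31.6 MHz, 40.4 MHz.
Within [8.7 MHz, 30.2 MHz]: 16.4 MHz, 19.6 MHz, 28.4 MHz.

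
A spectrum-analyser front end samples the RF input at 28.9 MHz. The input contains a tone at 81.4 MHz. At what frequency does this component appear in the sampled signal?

81.4 MHz mod fs = 23.6 MHz.
23.6 MHz > fs/2 = 14.45 MHz, folds to fs − 23.6 MHz = 5.3 MHz.

5.3 MHz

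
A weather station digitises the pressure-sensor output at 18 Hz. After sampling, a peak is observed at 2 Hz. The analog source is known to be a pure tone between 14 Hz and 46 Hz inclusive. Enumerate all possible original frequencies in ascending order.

16 Hz, 20 Hz, 34 Hz, 38 Hz

Frequencies that alias to 2 Hz are k·fs ± 2 Hz for integer k ≥ 0.
k=0: 2 Hz.
k=1: 16 Hz, 20 Hz.
k=2: 34 Hz, 38 Hz.
k=3: 52 Hz, 56 Hz.
Within [14 Hz, 46 Hz]: 16 Hz, 20 Hz, 34 Hz, 38 Hz.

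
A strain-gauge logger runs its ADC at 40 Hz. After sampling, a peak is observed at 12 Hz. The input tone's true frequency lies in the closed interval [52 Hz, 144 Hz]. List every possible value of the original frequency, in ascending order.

52 Hz, 68 Hz, 92 Hz, 108 Hz, 132 Hz

Frequencies that alias to 12 Hz are k·fs ± 12 Hz for integer k ≥ 0.
k=0: 12 Hz.
k=1: 28 Hz, 52 Hz.
k=2: 68 Hz, 92 Hz.
k=3: 108 Hz, 132 Hz.
k=4: 148 Hz, 172 Hz.
Within [52 Hz, 144 Hz]: 52 Hz, 68 Hz, 92 Hz, 108 Hz, 132 Hz.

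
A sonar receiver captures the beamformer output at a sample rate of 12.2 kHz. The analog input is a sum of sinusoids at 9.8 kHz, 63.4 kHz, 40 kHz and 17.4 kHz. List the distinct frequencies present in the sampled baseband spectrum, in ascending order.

fs/2 = 6.1 kHz.
9.8 kHz > fs/2 = 6.1 kHz, folds to fs − 9.8 kHz = 2.4 kHz.
63.4 kHz mod fs = 2.4 kHz.
2.4 kHz ≤ fs/2 = 6.1 kHz, appears at 2.4 kHz.
40 kHz mod fs = 3.4 kHz.
3.4 kHz ≤ fs/2 = 6.1 kHz, appears at 3.4 kHz.
17.4 kHz mod fs = 5.2 kHz.
5.2 kHz ≤ fs/2 = 6.1 kHz, appears at 5.2 kHz.
Distinct values: {2.4 kHz, 3.4 kHz, 5.2 kHz}.

2.4 kHz, 3.4 kHz, 5.2 kHz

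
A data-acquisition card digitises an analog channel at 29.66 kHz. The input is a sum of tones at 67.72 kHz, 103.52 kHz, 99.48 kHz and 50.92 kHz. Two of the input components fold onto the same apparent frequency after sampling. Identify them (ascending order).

fs/2 = 14.83 kHz.
67.72 kHz mod fs = 8.4 kHz.
8.4 kHz ≤ fs/2 = 14.83 kHz, appears at 8.4 kHz.
103.52 kHz mod fs = 14.54 kHz.
14.54 kHz ≤ fs/2 = 14.83 kHz, appears at 14.54 kHz.
99.48 kHz mod fs = 10.5 kHz.
10.5 kHz ≤ fs/2 = 14.83 kHz, appears at 10.5 kHz.
50.92 kHz mod fs = 21.26 kHz.
21.26 kHz > fs/2 = 14.83 kHz, folds to fs − 21.26 kHz = 8.4 kHz.
50.92 kHz and 67.72 kHz both map to 8.4 kHz.

50.92 kHz, 67.72 kHz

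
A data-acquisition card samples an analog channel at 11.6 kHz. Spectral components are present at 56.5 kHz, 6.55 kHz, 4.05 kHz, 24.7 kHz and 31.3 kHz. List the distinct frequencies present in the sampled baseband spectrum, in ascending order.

fs/2 = 5.8 kHz.
56.5 kHz mod fs = 10.1 kHz.
10.1 kHz > fs/2 = 5.8 kHz, folds to fs − 10.1 kHz = 1.5 kHz.
6.55 kHz > fs/2 = 5.8 kHz, folds to fs − 6.55 kHz = 5.05 kHz.
4.05 kHz ≤ fs/2 = 5.8 kHz, passes unchanged.
24.7 kHz mod fs = 1.5 kHz.
1.5 kHz ≤ fs/2 = 5.8 kHz, appears at 1.5 kHz.
31.3 kHz mod fs = 8.1 kHz.
8.1 kHz > fs/2 = 5.8 kHz, folds to fs − 8.1 kHz = 3.5 kHz.
Distinct values: {1.5 kHz, 3.5 kHz, 4.05 kHz, 5.05 kHz}.

1.5 kHz, 3.5 kHz, 4.05 kHz, 5.05 kHz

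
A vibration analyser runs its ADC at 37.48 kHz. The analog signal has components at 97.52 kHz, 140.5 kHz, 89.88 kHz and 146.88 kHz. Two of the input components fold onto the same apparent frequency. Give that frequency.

14.92 kHz

fs/2 = 18.74 kHz.
97.52 kHz mod fs = 22.56 kHz.
22.56 kHz > fs/2 = 18.74 kHz, folds to fs − 22.56 kHz = 14.92 kHz.
140.5 kHz mod fs = 28.06 kHz.
28.06 kHz > fs/2 = 18.74 kHz, folds to fs − 28.06 kHz = 9.42 kHz.
89.88 kHz mod fs = 14.92 kHz.
14.92 kHz ≤ fs/2 = 18.74 kHz, appears at 14.92 kHz.
146.88 kHz mod fs = 34.44 kHz.
34.44 kHz > fs/2 = 18.74 kHz, folds to fs − 34.44 kHz = 3.04 kHz.
89.88 kHz and 97.52 kHz both map to 14.92 kHz.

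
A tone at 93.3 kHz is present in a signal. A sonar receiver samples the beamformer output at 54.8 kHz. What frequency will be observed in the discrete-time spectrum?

93.3 kHz mod fs = 38.5 kHz.
38.5 kHz > fs/2 = 27.4 kHz, folds to fs − 38.5 kHz = 16.3 kHz.

16.3 kHz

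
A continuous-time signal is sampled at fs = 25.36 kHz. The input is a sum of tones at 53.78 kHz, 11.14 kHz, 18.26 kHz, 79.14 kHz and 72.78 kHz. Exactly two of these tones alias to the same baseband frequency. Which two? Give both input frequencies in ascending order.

53.78 kHz, 79.14 kHz

fs/2 = 12.68 kHz.
53.78 kHz mod fs = 3.06 kHz.
3.06 kHz ≤ fs/2 = 12.68 kHz, appears at 3.06 kHz.
11.14 kHz ≤ fs/2 = 12.68 kHz, passes unchanged.
18.26 kHz > fs/2 = 12.68 kHz, folds to fs − 18.26 kHz = 7.1 kHz.
79.14 kHz mod fs = 3.06 kHz.
3.06 kHz ≤ fs/2 = 12.68 kHz, appears at 3.06 kHz.
72.78 kHz mod fs = 22.06 kHz.
22.06 kHz > fs/2 = 12.68 kHz, folds to fs − 22.06 kHz = 3.3 kHz.
53.78 kHz and 79.14 kHz both map to 3.06 kHz.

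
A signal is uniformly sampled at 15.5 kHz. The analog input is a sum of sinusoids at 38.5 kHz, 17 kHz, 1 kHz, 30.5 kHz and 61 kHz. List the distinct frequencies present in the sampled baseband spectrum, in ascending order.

fs/2 = 7.75 kHz.
38.5 kHz mod fs = 7.5 kHz.
7.5 kHz ≤ fs/2 = 7.75 kHz, appears at 7.5 kHz.
17 kHz mod fs = 1.5 kHz.
1.5 kHz ≤ fs/2 = 7.75 kHz, appears at 1.5 kHz.
1 kHz ≤ fs/2 = 7.75 kHz, passes unchanged.
30.5 kHz mod fs = 15 kHz.
15 kHz > fs/2 = 7.75 kHz, folds to fs − 15 kHz = 0.5 kHz.
61 kHz mod fs = 14.5 kHz.
14.5 kHz > fs/2 = 7.75 kHz, folds to fs − 14.5 kHz = 1 kHz.
Distinct values: {0.5 kHz, 1 kHz, 1.5 kHz, 7.5 kHz}.

0.5 kHz, 1 kHz, 1.5 kHz, 7.5 kHz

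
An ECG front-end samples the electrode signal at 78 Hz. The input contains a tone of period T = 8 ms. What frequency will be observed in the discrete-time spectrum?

T = 8 ms → f = 1/T = 125 Hz.
125 Hz mod fs = 47 Hz.
47 Hz > fs/2 = 39 Hz, folds to fs − 47 Hz = 31 Hz.

31 Hz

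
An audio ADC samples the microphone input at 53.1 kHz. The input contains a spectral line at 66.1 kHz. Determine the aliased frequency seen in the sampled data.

66.1 kHz mod fs = 13 kHz.
13 kHz ≤ fs/2 = 26.55 kHz, appears at 13 kHz.

13 kHz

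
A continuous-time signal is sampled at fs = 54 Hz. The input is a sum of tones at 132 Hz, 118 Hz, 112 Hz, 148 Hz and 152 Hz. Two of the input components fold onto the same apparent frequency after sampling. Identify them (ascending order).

fs/2 = 27 Hz.
132 Hz mod fs = 24 Hz.
24 Hz ≤ fs/2 = 27 Hz, appears at 24 Hz.
118 Hz mod fs = 10 Hz.
10 Hz ≤ fs/2 = 27 Hz, appears at 10 Hz.
112 Hz mod fs = 4 Hz.
4 Hz ≤ fs/2 = 27 Hz, appears at 4 Hz.
148 Hz mod fs = 40 Hz.
40 Hz > fs/2 = 27 Hz, folds to fs − 40 Hz = 14 Hz.
152 Hz mod fs = 44 Hz.
44 Hz > fs/2 = 27 Hz, folds to fs − 44 Hz = 10 Hz.
118 Hz and 152 Hz both map to 10 Hz.

118 Hz, 152 Hz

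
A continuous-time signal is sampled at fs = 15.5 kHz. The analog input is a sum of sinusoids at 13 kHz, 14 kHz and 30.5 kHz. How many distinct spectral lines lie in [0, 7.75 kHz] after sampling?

3

fs/2 = 7.75 kHz.
13 kHz > fs/2 = 7.75 kHz, folds to fs − 13 kHz = 2.5 kHz.
14 kHz > fs/2 = 7.75 kHz, folds to fs − 14 kHz = 1.5 kHz.
30.5 kHz mod fs = 15 kHz.
15 kHz > fs/2 = 7.75 kHz, folds to fs − 15 kHz = 0.5 kHz.
Distinct values: {0.5 kHz, 1.5 kHz, 2.5 kHz} → 3.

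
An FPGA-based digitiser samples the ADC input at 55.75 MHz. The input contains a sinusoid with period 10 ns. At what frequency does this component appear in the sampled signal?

T = 10 ns → f = 1/T = 100 MHz.
100 MHz mod fs = 44.25 MHz.
44.25 MHz > fs/2 = 27.875 MHz, folds to fs − 44.25 MHz = 11.5 MHz.

11.5 MHz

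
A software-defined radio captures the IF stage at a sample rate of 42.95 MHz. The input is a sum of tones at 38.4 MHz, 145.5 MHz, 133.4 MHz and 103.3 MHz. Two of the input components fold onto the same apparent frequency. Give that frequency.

fs/2 = 21.475 MHz.
38.4 MHz > fs/2 = 21.475 MHz, folds to fs − 38.4 MHz = 4.55 MHz.
145.5 MHz mod fs = 16.65 MHz.
16.65 MHz ≤ fs/2 = 21.475 MHz, appears at 16.65 MHz.
133.4 MHz mod fs = 4.55 MHz.
4.55 MHz ≤ fs/2 = 21.475 MHz, appears at 4.55 MHz.
103.3 MHz mod fs = 17.4 MHz.
17.4 MHz ≤ fs/2 = 21.475 MHz, appears at 17.4 MHz.
38.4 MHz and 133.4 MHz both map to 4.55 MHz.

4.55 MHz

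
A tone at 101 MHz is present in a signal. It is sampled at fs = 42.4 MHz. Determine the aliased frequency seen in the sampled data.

16.2 MHz

101 MHz mod fs = 16.2 MHz.
16.2 MHz ≤ fs/2 = 21.2 MHz, appears at 16.2 MHz.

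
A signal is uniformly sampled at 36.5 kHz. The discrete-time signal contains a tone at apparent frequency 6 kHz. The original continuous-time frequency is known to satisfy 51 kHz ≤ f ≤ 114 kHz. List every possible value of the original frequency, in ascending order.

67 kHz, 79 kHz, 103.5 kHz

Frequencies that alias to 6 kHz are k·fs ± 6 kHz for integer k ≥ 0.
k=0: 6 kHz.
k=1: 30.5 kHz, 42.5 kHz.
k=2: 67 kHz, 79 kHz.
k=3: 103.5 kHz, 115.5 kHz.
k=4: 140 kHz, 152 kHz.
Within [51 kHz, 114 kHz]: 67 kHz, 79 kHz, 103.5 kHz.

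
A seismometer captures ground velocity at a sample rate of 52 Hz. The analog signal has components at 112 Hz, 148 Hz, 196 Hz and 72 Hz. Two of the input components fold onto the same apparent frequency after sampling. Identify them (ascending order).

112 Hz, 148 Hz

fs/2 = 26 Hz.
112 Hz mod fs = 8 Hz.
8 Hz ≤ fs/2 = 26 Hz, appears at 8 Hz.
148 Hz mod fs = 44 Hz.
44 Hz > fs/2 = 26 Hz, folds to fs − 44 Hz = 8 Hz.
196 Hz mod fs = 40 Hz.
40 Hz > fs/2 = 26 Hz, folds to fs − 40 Hz = 12 Hz.
72 Hz mod fs = 20 Hz.
20 Hz ≤ fs/2 = 26 Hz, appears at 20 Hz.
112 Hz and 148 Hz both map to 8 Hz.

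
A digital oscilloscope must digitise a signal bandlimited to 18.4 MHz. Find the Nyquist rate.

Nyquist rate = 2 × 18.4 MHz = 36.8 MHz.

36.8 MHz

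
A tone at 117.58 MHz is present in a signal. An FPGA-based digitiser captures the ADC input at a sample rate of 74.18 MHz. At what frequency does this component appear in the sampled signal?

30.78 MHz

117.58 MHz mod fs = 43.4 MHz.
43.4 MHz > fs/2 = 37.09 MHz, folds to fs − 43.4 MHz = 30.78 MHz.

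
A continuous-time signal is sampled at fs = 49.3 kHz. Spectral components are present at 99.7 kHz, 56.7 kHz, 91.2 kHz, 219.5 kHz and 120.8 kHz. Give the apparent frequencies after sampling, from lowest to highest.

fs/2 = 24.65 kHz.
99.7 kHz mod fs = 1.1 kHz.
1.1 kHz ≤ fs/2 = 24.65 kHz, appears at 1.1 kHz.
56.7 kHz mod fs = 7.4 kHz.
7.4 kHz ≤ fs/2 = 24.65 kHz, appears at 7.4 kHz.
91.2 kHz mod fs = 41.9 kHz.
41.9 kHz > fs/2 = 24.65 kHz, folds to fs − 41.9 kHz = 7.4 kHz.
219.5 kHz mod fs = 22.3 kHz.
22.3 kHz ≤ fs/2 = 24.65 kHz, appears at 22.3 kHz.
120.8 kHz mod fs = 22.2 kHz.
22.2 kHz ≤ fs/2 = 24.65 kHz, appears at 22.2 kHz.
Distinct values: {1.1 kHz, 7.4 kHz, 22.2 kHz, 22.3 kHz}.

1.1 kHz, 7.4 kHz, 22.2 kHz, 22.3 kHz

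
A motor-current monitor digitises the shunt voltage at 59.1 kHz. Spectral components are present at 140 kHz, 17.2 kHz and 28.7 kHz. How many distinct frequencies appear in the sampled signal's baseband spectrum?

3

fs/2 = 29.55 kHz.
140 kHz mod fs = 21.8 kHz.
21.8 kHz ≤ fs/2 = 29.55 kHz, appears at 21.8 kHz.
17.2 kHz ≤ fs/2 = 29.55 kHz, passes unchanged.
28.7 kHz ≤ fs/2 = 29.55 kHz, passes unchanged.
Distinct values: {17.2 kHz, 21.8 kHz, 28.7 kHz} → 3.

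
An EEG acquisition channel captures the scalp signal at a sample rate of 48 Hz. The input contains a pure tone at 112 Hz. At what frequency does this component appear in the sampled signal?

16 Hz

112 Hz mod fs = 16 Hz.
16 Hz ≤ fs/2 = 24 Hz, appears at 16 Hz.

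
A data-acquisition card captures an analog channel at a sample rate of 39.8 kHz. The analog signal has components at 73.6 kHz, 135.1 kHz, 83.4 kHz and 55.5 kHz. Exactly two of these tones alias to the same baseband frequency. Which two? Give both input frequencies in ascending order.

fs/2 = 19.9 kHz.
73.6 kHz mod fs = 33.8 kHz.
33.8 kHz > fs/2 = 19.9 kHz, folds to fs − 33.8 kHz = 6 kHz.
135.1 kHz mod fs = 15.7 kHz.
15.7 kHz ≤ fs/2 = 19.9 kHz, appears at 15.7 kHz.
83.4 kHz mod fs = 3.8 kHz.
3.8 kHz ≤ fs/2 = 19.9 kHz, appears at 3.8 kHz.
55.5 kHz mod fs = 15.7 kHz.
15.7 kHz ≤ fs/2 = 19.9 kHz, appears at 15.7 kHz.
55.5 kHz and 135.1 kHz both map to 15.7 kHz.

55.5 kHz, 135.1 kHz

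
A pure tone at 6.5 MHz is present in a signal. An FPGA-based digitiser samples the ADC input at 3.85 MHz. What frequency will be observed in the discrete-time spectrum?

6.5 MHz mod fs = 2.65 MHz.
2.65 MHz > fs/2 = 1.925 MHz, folds to fs − 2.65 MHz = 1.2 MHz.

1.2 MHz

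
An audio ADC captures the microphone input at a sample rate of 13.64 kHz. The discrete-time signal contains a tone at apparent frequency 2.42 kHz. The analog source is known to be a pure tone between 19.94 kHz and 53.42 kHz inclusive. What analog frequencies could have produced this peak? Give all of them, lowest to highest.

24.86 kHz, 29.7 kHz, 38.5 kHz, 43.34 kHz, 52.14 kHz

Frequencies that alias to 2.42 kHz are k·fs ± 2.42 kHz for integer k ≥ 0.
k=0: 2.42 kHz.
k=1: 11.22 kHz, 16.06 kHz.
k=2: 24.86 kHz, 29.7 kHz.
k=3: 38.5 kHz, 43.34 kHz.
k=4: 52.14 kHz, 56.98 kHz.
k=5: 65.78 kHz, 70.62 kHz.
Within [19.94 kHz, 53.42 kHz]: 24.86 kHz, 29.7 kHz, 38.5 kHz, 43.34 kHz, 52.14 kHz.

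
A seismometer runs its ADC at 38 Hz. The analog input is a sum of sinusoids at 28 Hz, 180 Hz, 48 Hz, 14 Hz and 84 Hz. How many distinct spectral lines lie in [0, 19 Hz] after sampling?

3

fs/2 = 19 Hz.
28 Hz > fs/2 = 19 Hz, folds to fs − 28 Hz = 10 Hz.
180 Hz mod fs = 28 Hz.
28 Hz > fs/2 = 19 Hz, folds to fs − 28 Hz = 10 Hz.
48 Hz mod fs = 10 Hz.
10 Hz ≤ fs/2 = 19 Hz, appears at 10 Hz.
14 Hz ≤ fs/2 = 19 Hz, passes unchanged.
84 Hz mod fs = 8 Hz.
8 Hz ≤ fs/2 = 19 Hz, appears at 8 Hz.
Distinct values: {8 Hz, 10 Hz, 14 Hz} → 3.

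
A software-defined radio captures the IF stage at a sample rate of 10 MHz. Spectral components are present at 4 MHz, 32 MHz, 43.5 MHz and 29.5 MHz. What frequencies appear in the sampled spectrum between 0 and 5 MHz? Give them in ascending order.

fs/2 = 5 MHz.
4 MHz ≤ fs/2 = 5 MHz, passes unchanged.
32 MHz mod fs = 2 MHz.
2 MHz ≤ fs/2 = 5 MHz, appears at 2 MHz.
43.5 MHz mod fs = 3.5 MHz.
3.5 MHz ≤ fs/2 = 5 MHz, appears at 3.5 MHz.
29.5 MHz mod fs = 9.5 MHz.
9.5 MHz > fs/2 = 5 MHz, folds to fs − 9.5 MHz = 0.5 MHz.
Distinct values: {0.5 MHz, 2 MHz, 3.5 MHz, 4 MHz}.

0.5 MHz, 2 MHz, 3.5 MHz, 4 MHz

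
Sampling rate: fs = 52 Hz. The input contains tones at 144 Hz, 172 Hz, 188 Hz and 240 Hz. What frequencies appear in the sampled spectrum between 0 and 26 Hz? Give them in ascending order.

fs/2 = 26 Hz.
144 Hz mod fs = 40 Hz.
40 Hz > fs/2 = 26 Hz, folds to fs − 40 Hz = 12 Hz.
172 Hz mod fs = 16 Hz.
16 Hz ≤ fs/2 = 26 Hz, appears at 16 Hz.
188 Hz mod fs = 32 Hz.
32 Hz > fs/2 = 26 Hz, folds to fs − 32 Hz = 20 Hz.
240 Hz mod fs = 32 Hz.
32 Hz > fs/2 = 26 Hz, folds to fs − 32 Hz = 20 Hz.
Distinct values: {12 Hz, 16 Hz, 20 Hz}.

12 Hz, 16 Hz, 20 Hz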